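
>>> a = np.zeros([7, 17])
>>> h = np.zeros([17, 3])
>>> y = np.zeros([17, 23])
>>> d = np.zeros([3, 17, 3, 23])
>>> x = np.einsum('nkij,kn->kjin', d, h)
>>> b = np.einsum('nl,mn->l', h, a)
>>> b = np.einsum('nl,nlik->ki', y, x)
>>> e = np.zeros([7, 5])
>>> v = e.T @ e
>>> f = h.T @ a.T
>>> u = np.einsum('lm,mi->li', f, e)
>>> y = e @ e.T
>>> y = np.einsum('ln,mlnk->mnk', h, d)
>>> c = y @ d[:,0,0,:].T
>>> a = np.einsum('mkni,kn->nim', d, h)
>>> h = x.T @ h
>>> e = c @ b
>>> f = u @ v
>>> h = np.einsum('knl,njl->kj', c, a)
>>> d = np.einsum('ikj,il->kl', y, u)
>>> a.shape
(3, 23, 3)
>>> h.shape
(3, 23)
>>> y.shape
(3, 3, 23)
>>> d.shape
(3, 5)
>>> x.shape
(17, 23, 3, 3)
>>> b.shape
(3, 3)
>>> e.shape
(3, 3, 3)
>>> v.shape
(5, 5)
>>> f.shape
(3, 5)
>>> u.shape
(3, 5)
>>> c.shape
(3, 3, 3)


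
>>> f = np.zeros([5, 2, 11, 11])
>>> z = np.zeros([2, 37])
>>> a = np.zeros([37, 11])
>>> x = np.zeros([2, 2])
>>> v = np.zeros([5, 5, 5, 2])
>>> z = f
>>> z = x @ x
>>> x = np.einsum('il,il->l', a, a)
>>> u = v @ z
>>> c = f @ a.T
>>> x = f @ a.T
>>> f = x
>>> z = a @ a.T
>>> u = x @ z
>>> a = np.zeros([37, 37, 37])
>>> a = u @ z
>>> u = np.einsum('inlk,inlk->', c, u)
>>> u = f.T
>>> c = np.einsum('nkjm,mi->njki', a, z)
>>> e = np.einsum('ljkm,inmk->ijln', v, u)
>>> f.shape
(5, 2, 11, 37)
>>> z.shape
(37, 37)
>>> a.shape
(5, 2, 11, 37)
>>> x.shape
(5, 2, 11, 37)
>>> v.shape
(5, 5, 5, 2)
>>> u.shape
(37, 11, 2, 5)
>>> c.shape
(5, 11, 2, 37)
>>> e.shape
(37, 5, 5, 11)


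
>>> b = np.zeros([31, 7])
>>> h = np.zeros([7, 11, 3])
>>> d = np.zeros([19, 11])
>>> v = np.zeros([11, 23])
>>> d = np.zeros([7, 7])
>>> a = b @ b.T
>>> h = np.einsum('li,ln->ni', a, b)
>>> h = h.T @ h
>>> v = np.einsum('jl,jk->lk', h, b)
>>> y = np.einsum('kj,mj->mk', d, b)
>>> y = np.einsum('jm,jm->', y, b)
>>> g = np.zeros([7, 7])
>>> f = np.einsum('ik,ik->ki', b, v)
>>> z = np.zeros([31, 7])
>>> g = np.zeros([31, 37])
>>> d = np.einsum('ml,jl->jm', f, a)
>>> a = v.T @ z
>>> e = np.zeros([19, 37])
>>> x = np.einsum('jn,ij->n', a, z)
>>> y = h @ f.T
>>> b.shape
(31, 7)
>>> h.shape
(31, 31)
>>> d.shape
(31, 7)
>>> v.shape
(31, 7)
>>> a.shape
(7, 7)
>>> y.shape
(31, 7)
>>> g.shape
(31, 37)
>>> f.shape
(7, 31)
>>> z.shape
(31, 7)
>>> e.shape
(19, 37)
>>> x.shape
(7,)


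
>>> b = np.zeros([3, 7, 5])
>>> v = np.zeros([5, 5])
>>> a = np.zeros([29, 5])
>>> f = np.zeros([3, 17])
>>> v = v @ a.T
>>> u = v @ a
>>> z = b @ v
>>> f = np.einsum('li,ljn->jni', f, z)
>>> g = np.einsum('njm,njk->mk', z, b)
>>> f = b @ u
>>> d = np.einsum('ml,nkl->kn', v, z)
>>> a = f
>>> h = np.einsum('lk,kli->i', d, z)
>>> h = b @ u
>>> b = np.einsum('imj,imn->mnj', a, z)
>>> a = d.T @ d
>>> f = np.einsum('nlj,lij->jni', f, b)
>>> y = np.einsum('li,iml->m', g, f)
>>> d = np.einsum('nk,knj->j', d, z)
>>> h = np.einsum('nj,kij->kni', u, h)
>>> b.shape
(7, 29, 5)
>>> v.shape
(5, 29)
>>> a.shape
(3, 3)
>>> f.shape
(5, 3, 29)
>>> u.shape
(5, 5)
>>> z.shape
(3, 7, 29)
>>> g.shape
(29, 5)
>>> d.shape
(29,)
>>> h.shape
(3, 5, 7)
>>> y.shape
(3,)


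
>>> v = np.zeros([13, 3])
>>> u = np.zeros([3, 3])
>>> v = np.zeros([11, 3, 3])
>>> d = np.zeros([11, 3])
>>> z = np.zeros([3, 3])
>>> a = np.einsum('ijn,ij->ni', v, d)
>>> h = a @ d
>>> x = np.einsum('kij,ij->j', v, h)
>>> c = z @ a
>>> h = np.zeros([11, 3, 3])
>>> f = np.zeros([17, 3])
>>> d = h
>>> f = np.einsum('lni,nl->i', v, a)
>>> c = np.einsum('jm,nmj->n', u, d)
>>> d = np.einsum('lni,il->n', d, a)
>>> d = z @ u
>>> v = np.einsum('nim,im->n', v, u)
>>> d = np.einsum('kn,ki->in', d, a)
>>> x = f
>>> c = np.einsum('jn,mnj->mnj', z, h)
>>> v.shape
(11,)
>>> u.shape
(3, 3)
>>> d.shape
(11, 3)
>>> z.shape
(3, 3)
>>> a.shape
(3, 11)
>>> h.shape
(11, 3, 3)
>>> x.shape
(3,)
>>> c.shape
(11, 3, 3)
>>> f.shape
(3,)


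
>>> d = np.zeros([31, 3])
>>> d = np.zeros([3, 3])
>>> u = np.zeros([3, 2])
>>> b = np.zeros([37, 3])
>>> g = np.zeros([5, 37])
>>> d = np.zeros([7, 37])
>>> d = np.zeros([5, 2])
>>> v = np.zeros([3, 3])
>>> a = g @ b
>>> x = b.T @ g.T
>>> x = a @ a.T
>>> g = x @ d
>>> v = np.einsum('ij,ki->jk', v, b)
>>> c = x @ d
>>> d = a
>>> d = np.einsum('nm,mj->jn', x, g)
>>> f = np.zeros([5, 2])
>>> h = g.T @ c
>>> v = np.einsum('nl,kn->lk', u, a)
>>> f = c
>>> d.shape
(2, 5)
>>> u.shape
(3, 2)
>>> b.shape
(37, 3)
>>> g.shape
(5, 2)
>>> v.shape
(2, 5)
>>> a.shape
(5, 3)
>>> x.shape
(5, 5)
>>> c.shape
(5, 2)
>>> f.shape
(5, 2)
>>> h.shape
(2, 2)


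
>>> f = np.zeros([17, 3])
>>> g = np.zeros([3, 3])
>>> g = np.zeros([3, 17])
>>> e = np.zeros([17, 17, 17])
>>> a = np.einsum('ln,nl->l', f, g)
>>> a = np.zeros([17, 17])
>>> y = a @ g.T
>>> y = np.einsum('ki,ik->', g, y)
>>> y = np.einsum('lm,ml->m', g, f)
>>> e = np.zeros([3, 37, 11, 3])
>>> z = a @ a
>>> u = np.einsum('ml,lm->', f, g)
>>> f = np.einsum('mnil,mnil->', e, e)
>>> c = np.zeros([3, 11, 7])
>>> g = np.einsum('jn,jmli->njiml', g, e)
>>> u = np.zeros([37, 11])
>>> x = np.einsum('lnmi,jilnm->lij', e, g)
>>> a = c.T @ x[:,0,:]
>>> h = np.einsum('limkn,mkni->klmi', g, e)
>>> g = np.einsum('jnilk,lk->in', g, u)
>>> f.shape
()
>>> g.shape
(3, 3)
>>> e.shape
(3, 37, 11, 3)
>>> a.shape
(7, 11, 17)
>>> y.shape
(17,)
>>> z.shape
(17, 17)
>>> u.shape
(37, 11)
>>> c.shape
(3, 11, 7)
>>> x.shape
(3, 3, 17)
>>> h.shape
(37, 17, 3, 3)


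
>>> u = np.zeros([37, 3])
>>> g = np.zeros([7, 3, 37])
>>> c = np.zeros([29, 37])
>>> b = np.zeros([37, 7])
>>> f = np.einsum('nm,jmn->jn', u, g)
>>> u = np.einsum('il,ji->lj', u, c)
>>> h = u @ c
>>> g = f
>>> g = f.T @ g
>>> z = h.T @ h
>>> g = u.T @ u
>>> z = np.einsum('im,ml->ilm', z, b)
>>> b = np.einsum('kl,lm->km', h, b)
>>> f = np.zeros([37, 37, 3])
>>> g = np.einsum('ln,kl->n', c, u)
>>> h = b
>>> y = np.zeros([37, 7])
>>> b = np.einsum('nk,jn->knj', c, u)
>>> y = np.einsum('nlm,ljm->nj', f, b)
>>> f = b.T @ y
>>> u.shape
(3, 29)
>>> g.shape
(37,)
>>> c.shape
(29, 37)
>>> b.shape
(37, 29, 3)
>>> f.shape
(3, 29, 29)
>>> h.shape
(3, 7)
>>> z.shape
(37, 7, 37)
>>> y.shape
(37, 29)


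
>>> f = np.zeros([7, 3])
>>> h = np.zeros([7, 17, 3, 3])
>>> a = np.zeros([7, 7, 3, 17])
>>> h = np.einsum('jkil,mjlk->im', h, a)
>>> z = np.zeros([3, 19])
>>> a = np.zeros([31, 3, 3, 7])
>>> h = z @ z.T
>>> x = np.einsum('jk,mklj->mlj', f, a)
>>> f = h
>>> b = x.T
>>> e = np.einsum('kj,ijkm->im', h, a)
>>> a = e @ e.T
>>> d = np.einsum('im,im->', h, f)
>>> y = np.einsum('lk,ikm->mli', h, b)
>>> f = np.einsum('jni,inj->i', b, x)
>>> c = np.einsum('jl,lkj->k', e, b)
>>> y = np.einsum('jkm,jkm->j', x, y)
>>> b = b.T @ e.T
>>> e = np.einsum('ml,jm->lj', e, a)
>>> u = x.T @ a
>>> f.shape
(31,)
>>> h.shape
(3, 3)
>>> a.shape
(31, 31)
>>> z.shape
(3, 19)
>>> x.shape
(31, 3, 7)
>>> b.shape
(31, 3, 31)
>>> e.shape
(7, 31)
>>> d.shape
()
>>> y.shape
(31,)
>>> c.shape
(3,)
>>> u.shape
(7, 3, 31)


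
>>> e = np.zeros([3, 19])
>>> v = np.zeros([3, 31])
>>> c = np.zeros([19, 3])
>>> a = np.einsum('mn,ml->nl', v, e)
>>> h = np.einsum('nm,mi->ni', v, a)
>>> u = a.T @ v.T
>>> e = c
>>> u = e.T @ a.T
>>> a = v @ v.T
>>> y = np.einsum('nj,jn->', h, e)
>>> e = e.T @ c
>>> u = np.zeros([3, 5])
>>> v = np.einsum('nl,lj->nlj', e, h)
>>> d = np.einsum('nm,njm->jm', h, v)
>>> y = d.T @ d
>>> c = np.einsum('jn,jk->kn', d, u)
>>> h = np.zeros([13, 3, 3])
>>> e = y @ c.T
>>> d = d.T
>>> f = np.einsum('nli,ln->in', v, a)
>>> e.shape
(19, 5)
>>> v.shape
(3, 3, 19)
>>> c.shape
(5, 19)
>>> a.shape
(3, 3)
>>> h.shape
(13, 3, 3)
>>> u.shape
(3, 5)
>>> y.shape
(19, 19)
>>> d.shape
(19, 3)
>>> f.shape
(19, 3)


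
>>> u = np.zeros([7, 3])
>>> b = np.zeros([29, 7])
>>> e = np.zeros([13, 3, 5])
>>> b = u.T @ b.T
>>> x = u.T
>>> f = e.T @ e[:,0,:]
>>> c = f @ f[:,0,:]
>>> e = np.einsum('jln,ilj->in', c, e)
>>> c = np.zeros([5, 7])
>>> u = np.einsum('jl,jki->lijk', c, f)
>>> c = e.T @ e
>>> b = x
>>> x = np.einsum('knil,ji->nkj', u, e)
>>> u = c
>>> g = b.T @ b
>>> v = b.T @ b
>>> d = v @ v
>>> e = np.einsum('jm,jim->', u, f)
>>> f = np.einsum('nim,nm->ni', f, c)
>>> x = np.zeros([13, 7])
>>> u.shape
(5, 5)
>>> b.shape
(3, 7)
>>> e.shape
()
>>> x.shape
(13, 7)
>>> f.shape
(5, 3)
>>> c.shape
(5, 5)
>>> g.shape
(7, 7)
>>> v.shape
(7, 7)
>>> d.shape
(7, 7)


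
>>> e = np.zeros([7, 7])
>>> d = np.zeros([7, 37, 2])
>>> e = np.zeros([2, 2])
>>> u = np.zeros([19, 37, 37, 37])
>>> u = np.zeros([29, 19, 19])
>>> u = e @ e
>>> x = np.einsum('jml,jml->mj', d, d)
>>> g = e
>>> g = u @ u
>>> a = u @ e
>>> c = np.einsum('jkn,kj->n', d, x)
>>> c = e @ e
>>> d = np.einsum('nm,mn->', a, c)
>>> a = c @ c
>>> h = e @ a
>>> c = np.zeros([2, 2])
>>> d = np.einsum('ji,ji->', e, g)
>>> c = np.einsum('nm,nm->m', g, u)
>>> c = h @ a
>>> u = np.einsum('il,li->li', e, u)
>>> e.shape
(2, 2)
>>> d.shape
()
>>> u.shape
(2, 2)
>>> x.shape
(37, 7)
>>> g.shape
(2, 2)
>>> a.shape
(2, 2)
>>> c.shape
(2, 2)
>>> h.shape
(2, 2)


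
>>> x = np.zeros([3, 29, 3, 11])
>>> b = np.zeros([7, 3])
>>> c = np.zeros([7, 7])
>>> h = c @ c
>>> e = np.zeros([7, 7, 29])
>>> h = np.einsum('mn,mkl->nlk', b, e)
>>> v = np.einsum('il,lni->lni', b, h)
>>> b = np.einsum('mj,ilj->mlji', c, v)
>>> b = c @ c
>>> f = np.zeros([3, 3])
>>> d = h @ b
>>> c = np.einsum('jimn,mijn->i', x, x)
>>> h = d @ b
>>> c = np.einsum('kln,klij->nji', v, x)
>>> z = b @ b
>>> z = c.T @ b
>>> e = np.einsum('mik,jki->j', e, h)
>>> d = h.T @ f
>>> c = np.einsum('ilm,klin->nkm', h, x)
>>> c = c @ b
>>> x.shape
(3, 29, 3, 11)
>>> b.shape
(7, 7)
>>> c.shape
(11, 3, 7)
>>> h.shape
(3, 29, 7)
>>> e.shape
(3,)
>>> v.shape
(3, 29, 7)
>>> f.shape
(3, 3)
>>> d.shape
(7, 29, 3)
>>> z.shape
(3, 11, 7)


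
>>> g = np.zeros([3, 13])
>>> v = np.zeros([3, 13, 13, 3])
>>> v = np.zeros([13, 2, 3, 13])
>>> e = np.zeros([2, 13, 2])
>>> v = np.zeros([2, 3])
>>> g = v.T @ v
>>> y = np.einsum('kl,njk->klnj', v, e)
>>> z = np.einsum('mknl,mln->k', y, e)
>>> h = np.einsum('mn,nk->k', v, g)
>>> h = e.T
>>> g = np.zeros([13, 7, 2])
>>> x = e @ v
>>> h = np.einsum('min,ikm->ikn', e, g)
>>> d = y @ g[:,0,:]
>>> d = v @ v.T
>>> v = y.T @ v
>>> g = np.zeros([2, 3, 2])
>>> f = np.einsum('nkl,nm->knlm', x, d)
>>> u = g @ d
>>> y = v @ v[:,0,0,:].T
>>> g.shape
(2, 3, 2)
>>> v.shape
(13, 2, 3, 3)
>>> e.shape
(2, 13, 2)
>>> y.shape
(13, 2, 3, 13)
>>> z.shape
(3,)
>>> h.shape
(13, 7, 2)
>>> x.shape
(2, 13, 3)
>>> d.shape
(2, 2)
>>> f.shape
(13, 2, 3, 2)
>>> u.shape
(2, 3, 2)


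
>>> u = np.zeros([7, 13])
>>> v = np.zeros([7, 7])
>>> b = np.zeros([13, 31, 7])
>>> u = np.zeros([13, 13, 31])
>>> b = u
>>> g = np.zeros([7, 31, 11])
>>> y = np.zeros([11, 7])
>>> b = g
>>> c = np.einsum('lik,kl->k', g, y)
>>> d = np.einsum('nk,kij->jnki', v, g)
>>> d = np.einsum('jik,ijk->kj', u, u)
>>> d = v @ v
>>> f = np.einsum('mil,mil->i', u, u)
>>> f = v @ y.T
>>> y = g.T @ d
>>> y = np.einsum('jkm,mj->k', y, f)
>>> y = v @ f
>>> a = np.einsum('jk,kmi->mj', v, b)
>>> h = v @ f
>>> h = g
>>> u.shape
(13, 13, 31)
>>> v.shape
(7, 7)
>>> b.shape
(7, 31, 11)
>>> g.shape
(7, 31, 11)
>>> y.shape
(7, 11)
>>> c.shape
(11,)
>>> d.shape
(7, 7)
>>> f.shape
(7, 11)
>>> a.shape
(31, 7)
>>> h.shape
(7, 31, 11)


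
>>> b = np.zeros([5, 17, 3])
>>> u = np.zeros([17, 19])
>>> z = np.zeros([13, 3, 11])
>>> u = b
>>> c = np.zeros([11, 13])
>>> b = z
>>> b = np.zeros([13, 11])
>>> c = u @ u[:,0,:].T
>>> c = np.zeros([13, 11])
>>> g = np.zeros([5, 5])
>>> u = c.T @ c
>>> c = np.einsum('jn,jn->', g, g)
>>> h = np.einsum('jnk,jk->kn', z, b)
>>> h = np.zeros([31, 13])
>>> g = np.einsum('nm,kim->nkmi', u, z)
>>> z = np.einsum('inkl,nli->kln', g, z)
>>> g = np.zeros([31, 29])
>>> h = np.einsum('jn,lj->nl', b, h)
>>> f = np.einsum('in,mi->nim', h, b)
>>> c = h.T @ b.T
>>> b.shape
(13, 11)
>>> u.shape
(11, 11)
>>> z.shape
(11, 3, 13)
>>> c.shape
(31, 13)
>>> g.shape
(31, 29)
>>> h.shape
(11, 31)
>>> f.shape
(31, 11, 13)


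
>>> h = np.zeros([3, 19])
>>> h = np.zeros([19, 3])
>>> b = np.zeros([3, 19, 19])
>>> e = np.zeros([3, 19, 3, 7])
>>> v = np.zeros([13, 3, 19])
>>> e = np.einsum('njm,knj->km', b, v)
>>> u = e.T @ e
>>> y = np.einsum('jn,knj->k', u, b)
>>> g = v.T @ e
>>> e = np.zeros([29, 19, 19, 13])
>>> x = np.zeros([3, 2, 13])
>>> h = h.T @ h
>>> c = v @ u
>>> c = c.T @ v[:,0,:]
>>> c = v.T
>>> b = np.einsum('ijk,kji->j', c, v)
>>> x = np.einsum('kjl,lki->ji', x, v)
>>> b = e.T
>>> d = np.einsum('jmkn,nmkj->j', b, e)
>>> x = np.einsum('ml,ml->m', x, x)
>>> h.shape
(3, 3)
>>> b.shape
(13, 19, 19, 29)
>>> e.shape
(29, 19, 19, 13)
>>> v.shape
(13, 3, 19)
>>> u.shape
(19, 19)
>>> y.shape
(3,)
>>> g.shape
(19, 3, 19)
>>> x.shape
(2,)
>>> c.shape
(19, 3, 13)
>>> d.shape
(13,)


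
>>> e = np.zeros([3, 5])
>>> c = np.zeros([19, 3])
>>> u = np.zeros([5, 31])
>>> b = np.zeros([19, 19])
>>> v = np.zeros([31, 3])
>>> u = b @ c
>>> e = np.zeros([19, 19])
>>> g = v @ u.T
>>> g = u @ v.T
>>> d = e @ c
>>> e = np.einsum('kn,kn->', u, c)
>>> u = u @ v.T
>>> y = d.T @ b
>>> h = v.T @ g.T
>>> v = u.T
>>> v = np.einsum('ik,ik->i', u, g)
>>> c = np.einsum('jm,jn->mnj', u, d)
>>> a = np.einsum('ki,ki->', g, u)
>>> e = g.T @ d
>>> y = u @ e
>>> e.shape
(31, 3)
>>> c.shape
(31, 3, 19)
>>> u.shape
(19, 31)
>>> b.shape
(19, 19)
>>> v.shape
(19,)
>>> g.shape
(19, 31)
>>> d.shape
(19, 3)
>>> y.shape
(19, 3)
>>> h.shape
(3, 19)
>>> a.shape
()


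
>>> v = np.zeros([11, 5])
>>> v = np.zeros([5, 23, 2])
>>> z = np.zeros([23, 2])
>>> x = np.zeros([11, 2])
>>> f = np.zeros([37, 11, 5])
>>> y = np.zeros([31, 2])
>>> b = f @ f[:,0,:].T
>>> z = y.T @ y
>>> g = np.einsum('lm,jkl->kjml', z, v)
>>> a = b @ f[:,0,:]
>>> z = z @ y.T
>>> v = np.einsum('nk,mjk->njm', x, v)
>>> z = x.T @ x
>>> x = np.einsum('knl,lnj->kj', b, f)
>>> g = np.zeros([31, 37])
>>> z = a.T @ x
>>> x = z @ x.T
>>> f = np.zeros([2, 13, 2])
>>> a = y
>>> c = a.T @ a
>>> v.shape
(11, 23, 5)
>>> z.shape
(5, 11, 5)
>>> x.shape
(5, 11, 37)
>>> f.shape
(2, 13, 2)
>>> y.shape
(31, 2)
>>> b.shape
(37, 11, 37)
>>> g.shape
(31, 37)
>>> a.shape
(31, 2)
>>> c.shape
(2, 2)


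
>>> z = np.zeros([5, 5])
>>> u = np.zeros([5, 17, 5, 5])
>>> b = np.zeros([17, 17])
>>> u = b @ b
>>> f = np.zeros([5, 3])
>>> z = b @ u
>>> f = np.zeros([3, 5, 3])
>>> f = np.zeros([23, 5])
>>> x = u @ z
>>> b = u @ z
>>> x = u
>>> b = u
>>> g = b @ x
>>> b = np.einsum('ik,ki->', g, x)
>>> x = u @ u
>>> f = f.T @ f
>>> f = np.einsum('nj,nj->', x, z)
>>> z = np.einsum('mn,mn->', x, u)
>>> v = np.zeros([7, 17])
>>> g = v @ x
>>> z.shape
()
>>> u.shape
(17, 17)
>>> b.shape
()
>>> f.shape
()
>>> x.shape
(17, 17)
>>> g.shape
(7, 17)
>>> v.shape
(7, 17)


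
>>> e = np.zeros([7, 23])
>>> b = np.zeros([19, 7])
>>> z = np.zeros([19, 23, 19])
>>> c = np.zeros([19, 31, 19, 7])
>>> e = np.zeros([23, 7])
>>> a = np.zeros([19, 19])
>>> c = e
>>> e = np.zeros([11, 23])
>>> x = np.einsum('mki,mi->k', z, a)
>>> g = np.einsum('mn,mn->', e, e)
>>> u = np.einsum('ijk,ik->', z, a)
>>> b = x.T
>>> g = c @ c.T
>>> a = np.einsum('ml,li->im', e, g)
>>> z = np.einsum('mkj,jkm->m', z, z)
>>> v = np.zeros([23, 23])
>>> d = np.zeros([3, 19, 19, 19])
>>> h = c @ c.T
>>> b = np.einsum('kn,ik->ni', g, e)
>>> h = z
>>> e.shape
(11, 23)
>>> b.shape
(23, 11)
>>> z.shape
(19,)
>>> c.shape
(23, 7)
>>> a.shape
(23, 11)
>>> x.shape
(23,)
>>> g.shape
(23, 23)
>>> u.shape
()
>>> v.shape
(23, 23)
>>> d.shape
(3, 19, 19, 19)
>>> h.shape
(19,)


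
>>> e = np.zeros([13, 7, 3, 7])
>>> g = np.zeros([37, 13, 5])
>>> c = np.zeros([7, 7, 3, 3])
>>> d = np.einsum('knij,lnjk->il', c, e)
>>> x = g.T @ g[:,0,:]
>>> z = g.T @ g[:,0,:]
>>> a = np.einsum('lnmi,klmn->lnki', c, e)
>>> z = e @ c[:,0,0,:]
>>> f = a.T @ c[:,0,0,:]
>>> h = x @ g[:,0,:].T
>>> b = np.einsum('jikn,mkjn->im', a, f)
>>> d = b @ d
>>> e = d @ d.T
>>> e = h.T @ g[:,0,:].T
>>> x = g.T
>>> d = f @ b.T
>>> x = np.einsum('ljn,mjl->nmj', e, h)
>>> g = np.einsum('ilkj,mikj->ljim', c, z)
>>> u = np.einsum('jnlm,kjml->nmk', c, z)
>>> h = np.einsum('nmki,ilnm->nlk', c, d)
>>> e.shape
(37, 13, 37)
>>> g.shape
(7, 3, 7, 13)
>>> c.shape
(7, 7, 3, 3)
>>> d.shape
(3, 13, 7, 7)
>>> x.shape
(37, 5, 13)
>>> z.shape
(13, 7, 3, 3)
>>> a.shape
(7, 7, 13, 3)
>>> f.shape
(3, 13, 7, 3)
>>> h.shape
(7, 13, 3)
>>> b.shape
(7, 3)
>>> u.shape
(7, 3, 13)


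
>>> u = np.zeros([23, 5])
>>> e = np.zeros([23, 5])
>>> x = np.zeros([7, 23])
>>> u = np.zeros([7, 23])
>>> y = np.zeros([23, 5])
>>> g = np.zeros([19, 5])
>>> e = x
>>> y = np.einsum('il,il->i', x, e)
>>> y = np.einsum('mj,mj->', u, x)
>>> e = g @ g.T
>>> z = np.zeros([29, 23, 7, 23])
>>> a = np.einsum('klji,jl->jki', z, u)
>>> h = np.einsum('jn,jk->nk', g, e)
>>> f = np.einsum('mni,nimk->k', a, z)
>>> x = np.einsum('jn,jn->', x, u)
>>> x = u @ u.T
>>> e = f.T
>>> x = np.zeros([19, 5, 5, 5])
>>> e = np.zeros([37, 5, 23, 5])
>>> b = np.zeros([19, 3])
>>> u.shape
(7, 23)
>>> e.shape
(37, 5, 23, 5)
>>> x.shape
(19, 5, 5, 5)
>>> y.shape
()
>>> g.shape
(19, 5)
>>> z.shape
(29, 23, 7, 23)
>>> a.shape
(7, 29, 23)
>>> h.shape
(5, 19)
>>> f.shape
(23,)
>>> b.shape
(19, 3)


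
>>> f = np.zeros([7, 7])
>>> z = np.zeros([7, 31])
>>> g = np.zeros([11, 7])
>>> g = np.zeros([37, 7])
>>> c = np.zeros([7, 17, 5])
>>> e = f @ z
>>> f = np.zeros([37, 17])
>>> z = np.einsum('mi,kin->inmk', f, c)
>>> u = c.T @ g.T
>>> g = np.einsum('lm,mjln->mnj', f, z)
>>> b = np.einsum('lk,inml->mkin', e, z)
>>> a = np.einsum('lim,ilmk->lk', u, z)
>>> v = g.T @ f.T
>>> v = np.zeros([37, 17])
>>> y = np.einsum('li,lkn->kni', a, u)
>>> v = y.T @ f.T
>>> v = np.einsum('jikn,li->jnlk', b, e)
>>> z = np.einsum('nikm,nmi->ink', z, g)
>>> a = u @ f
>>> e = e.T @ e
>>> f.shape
(37, 17)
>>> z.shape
(5, 17, 37)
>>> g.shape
(17, 7, 5)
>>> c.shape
(7, 17, 5)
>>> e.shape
(31, 31)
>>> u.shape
(5, 17, 37)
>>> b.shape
(37, 31, 17, 5)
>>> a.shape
(5, 17, 17)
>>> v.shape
(37, 5, 7, 17)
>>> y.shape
(17, 37, 7)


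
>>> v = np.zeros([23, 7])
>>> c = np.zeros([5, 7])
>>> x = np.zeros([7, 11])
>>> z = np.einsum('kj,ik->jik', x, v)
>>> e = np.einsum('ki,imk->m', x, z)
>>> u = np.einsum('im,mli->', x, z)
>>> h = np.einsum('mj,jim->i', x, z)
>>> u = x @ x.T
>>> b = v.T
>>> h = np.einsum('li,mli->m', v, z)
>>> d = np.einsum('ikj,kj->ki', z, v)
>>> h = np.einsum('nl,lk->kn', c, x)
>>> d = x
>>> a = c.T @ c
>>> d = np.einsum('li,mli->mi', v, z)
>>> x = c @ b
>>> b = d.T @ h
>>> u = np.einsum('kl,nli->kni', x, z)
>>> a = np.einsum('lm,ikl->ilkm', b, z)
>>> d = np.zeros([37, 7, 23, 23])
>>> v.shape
(23, 7)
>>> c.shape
(5, 7)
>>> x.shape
(5, 23)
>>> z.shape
(11, 23, 7)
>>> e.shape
(23,)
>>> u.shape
(5, 11, 7)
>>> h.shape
(11, 5)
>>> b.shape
(7, 5)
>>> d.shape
(37, 7, 23, 23)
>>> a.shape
(11, 7, 23, 5)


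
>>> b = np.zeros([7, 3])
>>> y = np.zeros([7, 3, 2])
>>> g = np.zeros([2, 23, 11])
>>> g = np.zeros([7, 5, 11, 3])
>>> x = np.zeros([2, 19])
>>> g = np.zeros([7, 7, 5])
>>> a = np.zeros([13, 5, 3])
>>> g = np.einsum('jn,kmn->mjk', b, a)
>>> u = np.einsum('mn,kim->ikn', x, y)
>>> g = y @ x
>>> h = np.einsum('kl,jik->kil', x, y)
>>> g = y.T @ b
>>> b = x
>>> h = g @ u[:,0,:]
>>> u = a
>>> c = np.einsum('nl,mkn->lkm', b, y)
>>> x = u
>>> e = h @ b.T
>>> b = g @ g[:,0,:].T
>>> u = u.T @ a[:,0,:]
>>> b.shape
(2, 3, 2)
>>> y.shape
(7, 3, 2)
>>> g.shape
(2, 3, 3)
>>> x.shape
(13, 5, 3)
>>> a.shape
(13, 5, 3)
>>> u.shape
(3, 5, 3)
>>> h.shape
(2, 3, 19)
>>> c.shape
(19, 3, 7)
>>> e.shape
(2, 3, 2)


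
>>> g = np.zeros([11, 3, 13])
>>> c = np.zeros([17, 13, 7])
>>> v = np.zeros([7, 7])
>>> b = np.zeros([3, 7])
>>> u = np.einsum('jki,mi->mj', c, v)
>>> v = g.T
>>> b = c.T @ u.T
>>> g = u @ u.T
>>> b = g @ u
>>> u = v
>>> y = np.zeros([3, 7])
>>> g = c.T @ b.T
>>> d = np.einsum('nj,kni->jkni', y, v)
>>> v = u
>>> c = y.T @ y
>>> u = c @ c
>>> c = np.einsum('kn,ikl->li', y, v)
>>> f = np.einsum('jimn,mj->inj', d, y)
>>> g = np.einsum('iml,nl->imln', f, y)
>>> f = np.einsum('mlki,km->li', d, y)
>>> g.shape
(13, 11, 7, 3)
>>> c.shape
(11, 13)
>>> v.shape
(13, 3, 11)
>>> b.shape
(7, 17)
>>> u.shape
(7, 7)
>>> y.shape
(3, 7)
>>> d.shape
(7, 13, 3, 11)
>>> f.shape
(13, 11)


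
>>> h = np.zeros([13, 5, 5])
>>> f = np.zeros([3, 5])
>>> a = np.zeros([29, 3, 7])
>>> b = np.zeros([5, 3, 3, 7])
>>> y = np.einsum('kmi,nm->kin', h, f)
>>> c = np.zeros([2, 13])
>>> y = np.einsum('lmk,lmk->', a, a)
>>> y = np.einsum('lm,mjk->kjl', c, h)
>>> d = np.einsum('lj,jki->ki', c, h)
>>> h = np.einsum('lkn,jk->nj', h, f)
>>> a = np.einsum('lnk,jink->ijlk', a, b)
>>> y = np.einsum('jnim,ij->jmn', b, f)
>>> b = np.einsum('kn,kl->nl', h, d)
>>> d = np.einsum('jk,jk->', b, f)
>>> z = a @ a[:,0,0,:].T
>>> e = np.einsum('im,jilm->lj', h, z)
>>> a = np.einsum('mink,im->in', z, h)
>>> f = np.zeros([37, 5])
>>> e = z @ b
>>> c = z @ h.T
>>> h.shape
(5, 3)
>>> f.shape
(37, 5)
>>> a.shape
(5, 29)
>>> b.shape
(3, 5)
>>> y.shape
(5, 7, 3)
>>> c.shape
(3, 5, 29, 5)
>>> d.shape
()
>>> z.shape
(3, 5, 29, 3)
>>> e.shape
(3, 5, 29, 5)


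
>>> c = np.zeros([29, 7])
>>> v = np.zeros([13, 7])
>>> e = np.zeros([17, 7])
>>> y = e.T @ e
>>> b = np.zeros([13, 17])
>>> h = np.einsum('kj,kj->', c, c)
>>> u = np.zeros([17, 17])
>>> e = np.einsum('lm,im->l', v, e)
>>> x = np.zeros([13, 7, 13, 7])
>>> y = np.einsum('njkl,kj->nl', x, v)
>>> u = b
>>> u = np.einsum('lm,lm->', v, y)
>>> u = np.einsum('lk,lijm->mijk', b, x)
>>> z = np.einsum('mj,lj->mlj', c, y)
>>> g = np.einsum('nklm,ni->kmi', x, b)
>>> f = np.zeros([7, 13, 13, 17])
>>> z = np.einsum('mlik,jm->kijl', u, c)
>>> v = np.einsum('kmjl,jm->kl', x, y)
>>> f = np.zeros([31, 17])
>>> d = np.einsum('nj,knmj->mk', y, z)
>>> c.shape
(29, 7)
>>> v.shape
(13, 7)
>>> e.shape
(13,)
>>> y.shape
(13, 7)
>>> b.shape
(13, 17)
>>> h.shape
()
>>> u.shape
(7, 7, 13, 17)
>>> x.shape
(13, 7, 13, 7)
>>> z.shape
(17, 13, 29, 7)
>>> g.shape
(7, 7, 17)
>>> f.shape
(31, 17)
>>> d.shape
(29, 17)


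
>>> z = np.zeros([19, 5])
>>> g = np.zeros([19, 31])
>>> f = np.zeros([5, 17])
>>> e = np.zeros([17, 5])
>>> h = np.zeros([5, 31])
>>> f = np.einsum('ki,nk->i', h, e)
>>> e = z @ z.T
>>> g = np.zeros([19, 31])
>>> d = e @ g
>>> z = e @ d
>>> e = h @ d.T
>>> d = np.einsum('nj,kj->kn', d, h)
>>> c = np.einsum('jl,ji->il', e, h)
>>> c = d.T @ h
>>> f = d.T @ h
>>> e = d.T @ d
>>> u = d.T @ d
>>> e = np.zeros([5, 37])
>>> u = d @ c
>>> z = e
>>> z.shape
(5, 37)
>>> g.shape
(19, 31)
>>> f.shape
(19, 31)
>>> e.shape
(5, 37)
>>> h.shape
(5, 31)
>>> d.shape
(5, 19)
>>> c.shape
(19, 31)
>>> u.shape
(5, 31)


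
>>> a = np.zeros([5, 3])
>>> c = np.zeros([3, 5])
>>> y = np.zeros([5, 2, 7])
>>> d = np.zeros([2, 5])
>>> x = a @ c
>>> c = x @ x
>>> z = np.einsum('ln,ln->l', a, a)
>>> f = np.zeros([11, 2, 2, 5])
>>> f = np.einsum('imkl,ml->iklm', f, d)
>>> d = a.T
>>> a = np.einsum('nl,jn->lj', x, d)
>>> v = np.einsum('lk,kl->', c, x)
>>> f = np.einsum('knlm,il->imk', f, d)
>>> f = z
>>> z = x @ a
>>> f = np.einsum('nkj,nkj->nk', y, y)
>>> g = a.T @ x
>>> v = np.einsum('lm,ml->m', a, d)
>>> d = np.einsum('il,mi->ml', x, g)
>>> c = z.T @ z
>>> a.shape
(5, 3)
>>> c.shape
(3, 3)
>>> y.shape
(5, 2, 7)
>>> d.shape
(3, 5)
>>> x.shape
(5, 5)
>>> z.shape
(5, 3)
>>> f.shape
(5, 2)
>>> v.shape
(3,)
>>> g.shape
(3, 5)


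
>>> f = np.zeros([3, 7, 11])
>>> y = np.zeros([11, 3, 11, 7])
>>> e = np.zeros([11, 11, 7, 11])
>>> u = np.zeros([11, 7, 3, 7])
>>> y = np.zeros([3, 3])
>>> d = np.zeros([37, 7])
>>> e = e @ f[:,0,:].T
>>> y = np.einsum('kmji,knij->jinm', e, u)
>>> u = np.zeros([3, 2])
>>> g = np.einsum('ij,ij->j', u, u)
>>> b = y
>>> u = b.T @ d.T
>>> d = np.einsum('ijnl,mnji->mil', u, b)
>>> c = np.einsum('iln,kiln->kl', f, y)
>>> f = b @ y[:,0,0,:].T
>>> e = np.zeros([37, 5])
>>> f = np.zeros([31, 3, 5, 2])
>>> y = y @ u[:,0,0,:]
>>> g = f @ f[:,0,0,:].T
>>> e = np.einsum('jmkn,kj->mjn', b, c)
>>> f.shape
(31, 3, 5, 2)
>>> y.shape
(7, 3, 7, 37)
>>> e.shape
(3, 7, 11)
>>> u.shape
(11, 7, 3, 37)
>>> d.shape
(7, 11, 37)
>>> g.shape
(31, 3, 5, 31)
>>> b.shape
(7, 3, 7, 11)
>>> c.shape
(7, 7)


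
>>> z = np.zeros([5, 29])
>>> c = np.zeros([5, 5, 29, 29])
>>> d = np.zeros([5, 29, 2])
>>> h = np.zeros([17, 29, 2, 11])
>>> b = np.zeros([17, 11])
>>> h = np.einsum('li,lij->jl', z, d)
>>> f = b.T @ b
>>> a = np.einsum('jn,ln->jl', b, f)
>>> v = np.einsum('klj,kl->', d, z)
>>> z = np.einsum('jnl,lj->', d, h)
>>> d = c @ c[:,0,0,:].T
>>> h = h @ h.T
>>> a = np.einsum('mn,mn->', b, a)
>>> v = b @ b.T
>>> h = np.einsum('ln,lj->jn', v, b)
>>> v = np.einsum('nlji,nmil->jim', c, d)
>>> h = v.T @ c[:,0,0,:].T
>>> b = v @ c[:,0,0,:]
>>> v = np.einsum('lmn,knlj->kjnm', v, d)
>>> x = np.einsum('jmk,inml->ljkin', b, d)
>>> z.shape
()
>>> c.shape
(5, 5, 29, 29)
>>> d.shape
(5, 5, 29, 5)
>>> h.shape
(5, 29, 5)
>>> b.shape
(29, 29, 29)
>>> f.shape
(11, 11)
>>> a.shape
()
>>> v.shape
(5, 5, 5, 29)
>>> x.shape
(5, 29, 29, 5, 5)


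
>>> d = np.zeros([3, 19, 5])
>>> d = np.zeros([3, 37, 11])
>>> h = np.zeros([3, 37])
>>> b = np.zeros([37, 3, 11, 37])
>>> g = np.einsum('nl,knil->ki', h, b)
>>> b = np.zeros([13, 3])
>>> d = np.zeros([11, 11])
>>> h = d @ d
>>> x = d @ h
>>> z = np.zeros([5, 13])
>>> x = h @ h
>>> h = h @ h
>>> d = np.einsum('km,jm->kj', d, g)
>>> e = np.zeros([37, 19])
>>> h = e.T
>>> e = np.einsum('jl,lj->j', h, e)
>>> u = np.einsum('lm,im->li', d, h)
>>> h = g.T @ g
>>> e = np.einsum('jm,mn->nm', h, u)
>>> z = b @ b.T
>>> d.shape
(11, 37)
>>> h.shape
(11, 11)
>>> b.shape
(13, 3)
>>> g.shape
(37, 11)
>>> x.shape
(11, 11)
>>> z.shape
(13, 13)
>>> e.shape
(19, 11)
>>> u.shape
(11, 19)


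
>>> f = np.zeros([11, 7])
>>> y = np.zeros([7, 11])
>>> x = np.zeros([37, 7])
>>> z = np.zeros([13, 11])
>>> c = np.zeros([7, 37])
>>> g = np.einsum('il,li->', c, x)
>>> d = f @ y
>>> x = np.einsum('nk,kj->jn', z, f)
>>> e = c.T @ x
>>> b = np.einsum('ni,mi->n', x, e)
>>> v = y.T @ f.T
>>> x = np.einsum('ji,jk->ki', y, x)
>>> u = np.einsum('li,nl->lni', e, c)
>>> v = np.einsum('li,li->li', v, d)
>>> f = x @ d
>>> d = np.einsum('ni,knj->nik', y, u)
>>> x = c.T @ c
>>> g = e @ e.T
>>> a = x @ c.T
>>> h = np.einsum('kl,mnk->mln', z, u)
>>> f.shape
(13, 11)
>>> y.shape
(7, 11)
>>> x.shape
(37, 37)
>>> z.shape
(13, 11)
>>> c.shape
(7, 37)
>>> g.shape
(37, 37)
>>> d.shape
(7, 11, 37)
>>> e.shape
(37, 13)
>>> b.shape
(7,)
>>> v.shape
(11, 11)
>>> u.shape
(37, 7, 13)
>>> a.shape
(37, 7)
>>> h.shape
(37, 11, 7)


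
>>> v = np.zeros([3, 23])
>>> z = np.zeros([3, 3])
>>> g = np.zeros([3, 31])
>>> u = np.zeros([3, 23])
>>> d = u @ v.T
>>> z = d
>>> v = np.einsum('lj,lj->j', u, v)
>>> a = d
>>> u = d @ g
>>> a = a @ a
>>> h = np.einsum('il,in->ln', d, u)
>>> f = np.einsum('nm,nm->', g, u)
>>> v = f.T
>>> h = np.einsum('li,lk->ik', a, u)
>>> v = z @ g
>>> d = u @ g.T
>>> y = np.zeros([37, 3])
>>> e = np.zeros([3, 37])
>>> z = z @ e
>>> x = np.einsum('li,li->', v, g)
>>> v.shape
(3, 31)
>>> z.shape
(3, 37)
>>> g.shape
(3, 31)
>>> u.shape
(3, 31)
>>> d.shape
(3, 3)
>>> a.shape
(3, 3)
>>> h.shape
(3, 31)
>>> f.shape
()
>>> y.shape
(37, 3)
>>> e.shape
(3, 37)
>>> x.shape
()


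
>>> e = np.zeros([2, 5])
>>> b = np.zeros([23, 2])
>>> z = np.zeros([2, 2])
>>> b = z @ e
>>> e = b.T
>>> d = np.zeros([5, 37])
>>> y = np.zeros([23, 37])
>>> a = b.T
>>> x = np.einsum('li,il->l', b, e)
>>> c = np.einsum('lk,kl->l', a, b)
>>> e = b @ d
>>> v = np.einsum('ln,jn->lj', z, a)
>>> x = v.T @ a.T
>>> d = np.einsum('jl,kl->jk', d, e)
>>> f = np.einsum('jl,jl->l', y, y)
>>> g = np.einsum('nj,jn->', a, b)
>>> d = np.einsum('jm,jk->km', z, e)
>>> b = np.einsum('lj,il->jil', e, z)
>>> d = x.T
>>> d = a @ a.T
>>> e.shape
(2, 37)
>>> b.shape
(37, 2, 2)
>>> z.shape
(2, 2)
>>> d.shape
(5, 5)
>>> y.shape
(23, 37)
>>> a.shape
(5, 2)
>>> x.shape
(5, 5)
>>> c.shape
(5,)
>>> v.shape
(2, 5)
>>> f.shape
(37,)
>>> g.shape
()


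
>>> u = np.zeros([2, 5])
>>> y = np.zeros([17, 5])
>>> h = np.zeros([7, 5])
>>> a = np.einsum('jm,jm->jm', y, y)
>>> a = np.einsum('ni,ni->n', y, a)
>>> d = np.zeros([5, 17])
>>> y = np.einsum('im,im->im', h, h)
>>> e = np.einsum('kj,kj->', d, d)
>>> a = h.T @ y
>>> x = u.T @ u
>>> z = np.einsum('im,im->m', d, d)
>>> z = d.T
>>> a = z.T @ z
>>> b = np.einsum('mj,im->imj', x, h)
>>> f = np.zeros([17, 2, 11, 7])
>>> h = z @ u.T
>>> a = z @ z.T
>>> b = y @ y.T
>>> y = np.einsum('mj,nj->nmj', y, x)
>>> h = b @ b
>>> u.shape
(2, 5)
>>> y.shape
(5, 7, 5)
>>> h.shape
(7, 7)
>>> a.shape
(17, 17)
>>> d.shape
(5, 17)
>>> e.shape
()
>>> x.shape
(5, 5)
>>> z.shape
(17, 5)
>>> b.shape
(7, 7)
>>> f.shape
(17, 2, 11, 7)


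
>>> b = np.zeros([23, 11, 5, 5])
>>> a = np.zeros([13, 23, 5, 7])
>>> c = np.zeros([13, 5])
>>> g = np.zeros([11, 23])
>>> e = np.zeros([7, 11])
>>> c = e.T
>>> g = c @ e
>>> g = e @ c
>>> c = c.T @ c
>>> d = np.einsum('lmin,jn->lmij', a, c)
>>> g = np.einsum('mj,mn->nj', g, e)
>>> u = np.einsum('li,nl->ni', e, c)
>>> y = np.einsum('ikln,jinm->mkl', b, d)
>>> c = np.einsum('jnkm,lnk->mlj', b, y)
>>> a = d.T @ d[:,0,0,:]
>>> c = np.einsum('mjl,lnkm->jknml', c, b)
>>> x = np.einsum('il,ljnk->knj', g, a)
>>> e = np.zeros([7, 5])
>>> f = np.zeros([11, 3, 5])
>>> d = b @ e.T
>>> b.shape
(23, 11, 5, 5)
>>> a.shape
(7, 5, 23, 7)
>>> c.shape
(7, 5, 11, 5, 23)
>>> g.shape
(11, 7)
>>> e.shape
(7, 5)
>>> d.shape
(23, 11, 5, 7)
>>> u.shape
(7, 11)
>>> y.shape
(7, 11, 5)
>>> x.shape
(7, 23, 5)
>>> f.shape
(11, 3, 5)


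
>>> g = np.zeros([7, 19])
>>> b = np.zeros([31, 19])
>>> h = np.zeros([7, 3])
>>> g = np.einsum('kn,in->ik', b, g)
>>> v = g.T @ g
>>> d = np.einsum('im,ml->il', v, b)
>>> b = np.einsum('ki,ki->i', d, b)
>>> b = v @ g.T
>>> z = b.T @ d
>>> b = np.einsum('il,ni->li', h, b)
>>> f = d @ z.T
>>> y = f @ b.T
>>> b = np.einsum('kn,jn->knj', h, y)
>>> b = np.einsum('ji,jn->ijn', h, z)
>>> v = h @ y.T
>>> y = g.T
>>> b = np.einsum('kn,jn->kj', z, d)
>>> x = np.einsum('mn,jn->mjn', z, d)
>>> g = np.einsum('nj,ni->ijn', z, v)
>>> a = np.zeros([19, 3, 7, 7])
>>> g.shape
(31, 19, 7)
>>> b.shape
(7, 31)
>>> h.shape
(7, 3)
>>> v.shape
(7, 31)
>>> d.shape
(31, 19)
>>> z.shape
(7, 19)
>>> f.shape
(31, 7)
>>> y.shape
(31, 7)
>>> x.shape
(7, 31, 19)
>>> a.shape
(19, 3, 7, 7)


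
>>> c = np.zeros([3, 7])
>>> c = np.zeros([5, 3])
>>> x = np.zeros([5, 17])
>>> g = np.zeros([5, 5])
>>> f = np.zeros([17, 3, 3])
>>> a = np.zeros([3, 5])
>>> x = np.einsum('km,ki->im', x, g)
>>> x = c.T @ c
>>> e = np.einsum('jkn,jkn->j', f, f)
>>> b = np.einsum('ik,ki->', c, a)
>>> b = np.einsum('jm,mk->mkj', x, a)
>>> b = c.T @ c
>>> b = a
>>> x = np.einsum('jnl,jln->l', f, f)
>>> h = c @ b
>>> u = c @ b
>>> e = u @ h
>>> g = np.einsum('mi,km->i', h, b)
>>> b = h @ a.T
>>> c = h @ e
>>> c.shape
(5, 5)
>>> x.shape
(3,)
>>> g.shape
(5,)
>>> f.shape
(17, 3, 3)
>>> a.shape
(3, 5)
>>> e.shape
(5, 5)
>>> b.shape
(5, 3)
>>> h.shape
(5, 5)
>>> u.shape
(5, 5)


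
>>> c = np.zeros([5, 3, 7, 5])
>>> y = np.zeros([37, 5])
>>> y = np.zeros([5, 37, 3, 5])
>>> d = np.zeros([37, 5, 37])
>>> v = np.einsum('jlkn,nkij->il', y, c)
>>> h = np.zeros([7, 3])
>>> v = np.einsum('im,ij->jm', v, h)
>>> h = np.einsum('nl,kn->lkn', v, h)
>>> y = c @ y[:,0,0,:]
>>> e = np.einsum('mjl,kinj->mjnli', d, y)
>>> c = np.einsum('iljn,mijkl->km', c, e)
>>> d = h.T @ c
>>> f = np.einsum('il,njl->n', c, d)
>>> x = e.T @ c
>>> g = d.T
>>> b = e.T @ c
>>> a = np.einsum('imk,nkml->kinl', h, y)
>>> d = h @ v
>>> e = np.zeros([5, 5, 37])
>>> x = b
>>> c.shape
(37, 37)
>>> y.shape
(5, 3, 7, 5)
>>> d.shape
(37, 7, 37)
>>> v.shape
(3, 37)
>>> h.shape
(37, 7, 3)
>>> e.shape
(5, 5, 37)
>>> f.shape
(3,)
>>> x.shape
(3, 37, 7, 5, 37)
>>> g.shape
(37, 7, 3)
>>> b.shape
(3, 37, 7, 5, 37)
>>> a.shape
(3, 37, 5, 5)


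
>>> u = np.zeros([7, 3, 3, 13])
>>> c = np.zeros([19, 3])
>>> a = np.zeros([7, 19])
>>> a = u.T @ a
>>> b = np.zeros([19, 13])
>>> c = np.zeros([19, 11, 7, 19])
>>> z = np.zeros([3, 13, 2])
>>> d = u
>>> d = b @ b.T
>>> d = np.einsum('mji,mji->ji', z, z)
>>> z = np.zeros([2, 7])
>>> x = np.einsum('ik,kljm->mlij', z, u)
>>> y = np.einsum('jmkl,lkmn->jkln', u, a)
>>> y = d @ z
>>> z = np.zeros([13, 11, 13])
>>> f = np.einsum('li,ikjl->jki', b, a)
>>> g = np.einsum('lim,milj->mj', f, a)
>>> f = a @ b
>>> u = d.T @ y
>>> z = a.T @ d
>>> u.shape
(2, 7)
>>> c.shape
(19, 11, 7, 19)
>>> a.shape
(13, 3, 3, 19)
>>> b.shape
(19, 13)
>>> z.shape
(19, 3, 3, 2)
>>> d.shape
(13, 2)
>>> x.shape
(13, 3, 2, 3)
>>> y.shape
(13, 7)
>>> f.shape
(13, 3, 3, 13)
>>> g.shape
(13, 19)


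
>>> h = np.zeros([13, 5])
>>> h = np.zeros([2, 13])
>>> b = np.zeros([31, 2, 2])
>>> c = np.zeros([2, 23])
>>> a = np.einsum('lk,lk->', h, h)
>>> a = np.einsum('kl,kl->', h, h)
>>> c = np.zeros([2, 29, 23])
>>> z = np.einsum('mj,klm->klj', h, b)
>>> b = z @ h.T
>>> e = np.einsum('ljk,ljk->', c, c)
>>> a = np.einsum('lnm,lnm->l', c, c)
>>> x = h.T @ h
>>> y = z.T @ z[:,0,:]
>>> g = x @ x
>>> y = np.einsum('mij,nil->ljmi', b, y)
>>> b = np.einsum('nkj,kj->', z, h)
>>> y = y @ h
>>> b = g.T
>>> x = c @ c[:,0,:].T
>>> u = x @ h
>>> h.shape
(2, 13)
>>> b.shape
(13, 13)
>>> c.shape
(2, 29, 23)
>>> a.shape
(2,)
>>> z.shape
(31, 2, 13)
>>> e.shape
()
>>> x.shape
(2, 29, 2)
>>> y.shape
(13, 2, 31, 13)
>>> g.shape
(13, 13)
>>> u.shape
(2, 29, 13)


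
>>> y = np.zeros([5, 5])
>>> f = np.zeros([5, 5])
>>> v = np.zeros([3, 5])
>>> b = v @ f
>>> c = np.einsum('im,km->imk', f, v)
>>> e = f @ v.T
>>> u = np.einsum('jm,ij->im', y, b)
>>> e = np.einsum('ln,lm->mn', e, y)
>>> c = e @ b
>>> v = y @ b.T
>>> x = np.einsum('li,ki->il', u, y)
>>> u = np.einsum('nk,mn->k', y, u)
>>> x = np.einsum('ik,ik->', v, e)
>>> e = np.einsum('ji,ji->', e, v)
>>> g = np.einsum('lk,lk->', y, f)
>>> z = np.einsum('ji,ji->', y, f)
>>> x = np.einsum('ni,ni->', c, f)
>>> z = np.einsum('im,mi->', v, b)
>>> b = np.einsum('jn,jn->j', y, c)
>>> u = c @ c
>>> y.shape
(5, 5)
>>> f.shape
(5, 5)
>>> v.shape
(5, 3)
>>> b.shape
(5,)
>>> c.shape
(5, 5)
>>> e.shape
()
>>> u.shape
(5, 5)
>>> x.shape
()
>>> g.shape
()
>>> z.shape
()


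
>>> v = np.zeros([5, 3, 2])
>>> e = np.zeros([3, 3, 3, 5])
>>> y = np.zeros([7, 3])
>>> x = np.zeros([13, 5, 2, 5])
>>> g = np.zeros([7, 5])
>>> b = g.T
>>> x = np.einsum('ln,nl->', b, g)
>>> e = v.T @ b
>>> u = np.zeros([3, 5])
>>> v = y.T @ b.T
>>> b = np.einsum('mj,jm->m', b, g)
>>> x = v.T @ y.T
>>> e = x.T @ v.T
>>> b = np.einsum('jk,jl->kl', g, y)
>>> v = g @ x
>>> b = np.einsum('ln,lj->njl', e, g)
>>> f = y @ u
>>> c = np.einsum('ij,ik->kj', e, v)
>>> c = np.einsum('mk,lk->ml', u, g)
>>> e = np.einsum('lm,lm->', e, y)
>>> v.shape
(7, 7)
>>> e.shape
()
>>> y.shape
(7, 3)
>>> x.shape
(5, 7)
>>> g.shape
(7, 5)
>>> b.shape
(3, 5, 7)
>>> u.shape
(3, 5)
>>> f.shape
(7, 5)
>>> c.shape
(3, 7)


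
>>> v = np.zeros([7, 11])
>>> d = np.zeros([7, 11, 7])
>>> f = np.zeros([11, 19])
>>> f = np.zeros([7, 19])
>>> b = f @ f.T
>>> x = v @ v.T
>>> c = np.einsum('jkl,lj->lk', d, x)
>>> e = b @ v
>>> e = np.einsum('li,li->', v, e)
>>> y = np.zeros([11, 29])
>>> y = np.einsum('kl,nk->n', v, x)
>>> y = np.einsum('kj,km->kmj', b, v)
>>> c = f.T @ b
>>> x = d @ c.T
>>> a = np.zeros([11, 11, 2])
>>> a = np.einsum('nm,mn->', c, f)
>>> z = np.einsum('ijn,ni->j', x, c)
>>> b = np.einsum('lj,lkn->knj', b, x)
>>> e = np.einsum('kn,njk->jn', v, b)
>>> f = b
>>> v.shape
(7, 11)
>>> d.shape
(7, 11, 7)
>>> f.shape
(11, 19, 7)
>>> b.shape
(11, 19, 7)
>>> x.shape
(7, 11, 19)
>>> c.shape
(19, 7)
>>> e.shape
(19, 11)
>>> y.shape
(7, 11, 7)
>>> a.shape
()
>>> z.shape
(11,)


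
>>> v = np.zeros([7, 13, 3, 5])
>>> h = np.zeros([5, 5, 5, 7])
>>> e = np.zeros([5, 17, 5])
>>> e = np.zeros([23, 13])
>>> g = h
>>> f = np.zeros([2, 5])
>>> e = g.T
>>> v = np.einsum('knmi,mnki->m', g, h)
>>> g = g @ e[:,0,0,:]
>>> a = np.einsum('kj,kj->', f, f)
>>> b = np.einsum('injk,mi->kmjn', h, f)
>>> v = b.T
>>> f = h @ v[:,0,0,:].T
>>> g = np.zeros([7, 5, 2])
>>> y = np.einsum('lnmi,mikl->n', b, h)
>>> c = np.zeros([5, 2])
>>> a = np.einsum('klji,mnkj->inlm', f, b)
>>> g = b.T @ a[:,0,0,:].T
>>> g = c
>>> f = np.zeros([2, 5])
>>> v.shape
(5, 5, 2, 7)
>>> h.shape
(5, 5, 5, 7)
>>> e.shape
(7, 5, 5, 5)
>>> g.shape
(5, 2)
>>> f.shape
(2, 5)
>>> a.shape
(5, 2, 5, 7)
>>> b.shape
(7, 2, 5, 5)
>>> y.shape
(2,)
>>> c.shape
(5, 2)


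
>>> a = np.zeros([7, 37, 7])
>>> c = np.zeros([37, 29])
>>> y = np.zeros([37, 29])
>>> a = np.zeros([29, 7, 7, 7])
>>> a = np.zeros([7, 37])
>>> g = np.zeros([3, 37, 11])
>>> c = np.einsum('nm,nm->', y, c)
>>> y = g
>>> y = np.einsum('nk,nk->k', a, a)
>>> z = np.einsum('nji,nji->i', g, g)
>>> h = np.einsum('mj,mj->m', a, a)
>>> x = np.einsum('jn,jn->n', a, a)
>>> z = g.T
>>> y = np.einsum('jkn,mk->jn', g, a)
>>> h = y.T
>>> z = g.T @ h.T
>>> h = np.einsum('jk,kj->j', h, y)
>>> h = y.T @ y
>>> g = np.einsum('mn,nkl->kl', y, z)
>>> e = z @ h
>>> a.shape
(7, 37)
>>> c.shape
()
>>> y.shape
(3, 11)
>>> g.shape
(37, 11)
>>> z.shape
(11, 37, 11)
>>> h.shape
(11, 11)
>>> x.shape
(37,)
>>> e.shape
(11, 37, 11)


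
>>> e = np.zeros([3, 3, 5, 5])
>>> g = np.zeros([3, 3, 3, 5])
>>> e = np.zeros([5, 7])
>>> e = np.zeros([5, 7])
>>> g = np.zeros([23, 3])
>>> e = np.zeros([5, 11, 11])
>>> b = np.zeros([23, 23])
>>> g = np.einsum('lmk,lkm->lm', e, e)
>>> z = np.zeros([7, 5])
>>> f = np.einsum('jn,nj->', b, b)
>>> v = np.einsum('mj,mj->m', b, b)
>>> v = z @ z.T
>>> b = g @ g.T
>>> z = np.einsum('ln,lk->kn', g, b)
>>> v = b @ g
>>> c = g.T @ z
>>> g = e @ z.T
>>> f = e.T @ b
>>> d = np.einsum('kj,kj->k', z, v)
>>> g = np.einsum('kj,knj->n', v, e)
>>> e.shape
(5, 11, 11)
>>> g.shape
(11,)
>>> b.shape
(5, 5)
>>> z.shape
(5, 11)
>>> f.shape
(11, 11, 5)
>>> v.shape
(5, 11)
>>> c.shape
(11, 11)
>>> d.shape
(5,)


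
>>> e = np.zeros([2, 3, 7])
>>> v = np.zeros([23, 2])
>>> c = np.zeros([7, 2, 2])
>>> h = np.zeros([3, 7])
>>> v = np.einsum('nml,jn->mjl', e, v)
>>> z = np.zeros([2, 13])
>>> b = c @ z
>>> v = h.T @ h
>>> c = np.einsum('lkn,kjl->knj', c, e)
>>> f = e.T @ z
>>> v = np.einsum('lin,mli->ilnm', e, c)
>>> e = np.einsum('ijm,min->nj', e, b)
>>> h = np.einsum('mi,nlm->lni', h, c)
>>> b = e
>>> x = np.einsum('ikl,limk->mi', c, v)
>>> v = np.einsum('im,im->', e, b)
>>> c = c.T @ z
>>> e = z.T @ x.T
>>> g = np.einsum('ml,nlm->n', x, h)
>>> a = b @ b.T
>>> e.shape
(13, 7)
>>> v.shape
()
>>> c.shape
(3, 2, 13)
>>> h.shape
(2, 2, 7)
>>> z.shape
(2, 13)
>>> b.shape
(13, 3)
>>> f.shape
(7, 3, 13)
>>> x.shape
(7, 2)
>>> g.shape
(2,)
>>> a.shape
(13, 13)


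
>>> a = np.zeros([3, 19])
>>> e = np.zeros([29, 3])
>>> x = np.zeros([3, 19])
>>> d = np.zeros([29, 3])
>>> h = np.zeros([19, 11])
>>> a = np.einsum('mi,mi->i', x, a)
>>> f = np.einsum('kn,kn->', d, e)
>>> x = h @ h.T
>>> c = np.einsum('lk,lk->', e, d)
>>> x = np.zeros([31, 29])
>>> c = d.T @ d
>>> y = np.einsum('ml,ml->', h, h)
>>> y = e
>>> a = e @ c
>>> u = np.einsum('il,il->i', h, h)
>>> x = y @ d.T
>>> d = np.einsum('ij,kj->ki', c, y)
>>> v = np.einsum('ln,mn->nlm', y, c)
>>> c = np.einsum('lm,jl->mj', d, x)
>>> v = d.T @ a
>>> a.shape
(29, 3)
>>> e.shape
(29, 3)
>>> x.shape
(29, 29)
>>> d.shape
(29, 3)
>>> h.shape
(19, 11)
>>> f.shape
()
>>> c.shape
(3, 29)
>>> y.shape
(29, 3)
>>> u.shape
(19,)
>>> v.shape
(3, 3)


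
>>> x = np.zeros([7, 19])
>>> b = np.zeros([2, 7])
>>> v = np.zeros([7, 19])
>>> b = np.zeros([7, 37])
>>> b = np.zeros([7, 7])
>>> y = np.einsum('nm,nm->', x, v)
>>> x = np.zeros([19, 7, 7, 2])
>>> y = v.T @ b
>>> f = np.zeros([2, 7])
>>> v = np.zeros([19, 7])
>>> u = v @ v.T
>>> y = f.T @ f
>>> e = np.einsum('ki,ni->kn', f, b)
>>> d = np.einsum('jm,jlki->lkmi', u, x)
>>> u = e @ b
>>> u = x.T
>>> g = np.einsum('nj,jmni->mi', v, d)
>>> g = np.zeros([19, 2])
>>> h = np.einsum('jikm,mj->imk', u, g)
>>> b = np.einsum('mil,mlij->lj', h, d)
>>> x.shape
(19, 7, 7, 2)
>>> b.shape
(7, 2)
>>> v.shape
(19, 7)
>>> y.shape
(7, 7)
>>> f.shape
(2, 7)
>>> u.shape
(2, 7, 7, 19)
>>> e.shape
(2, 7)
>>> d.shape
(7, 7, 19, 2)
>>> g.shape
(19, 2)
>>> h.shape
(7, 19, 7)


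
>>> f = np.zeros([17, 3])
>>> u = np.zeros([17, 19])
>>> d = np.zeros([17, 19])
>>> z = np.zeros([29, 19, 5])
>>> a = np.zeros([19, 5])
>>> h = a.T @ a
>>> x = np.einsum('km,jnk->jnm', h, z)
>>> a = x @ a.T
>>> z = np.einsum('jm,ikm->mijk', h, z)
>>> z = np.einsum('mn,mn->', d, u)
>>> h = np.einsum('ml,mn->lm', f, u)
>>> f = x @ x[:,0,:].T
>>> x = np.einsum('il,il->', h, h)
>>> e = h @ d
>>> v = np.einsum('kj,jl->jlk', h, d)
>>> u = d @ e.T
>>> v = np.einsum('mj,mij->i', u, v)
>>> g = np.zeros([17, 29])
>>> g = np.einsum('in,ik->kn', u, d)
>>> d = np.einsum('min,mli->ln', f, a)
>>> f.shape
(29, 19, 29)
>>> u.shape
(17, 3)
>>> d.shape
(19, 29)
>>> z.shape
()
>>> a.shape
(29, 19, 19)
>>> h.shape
(3, 17)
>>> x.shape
()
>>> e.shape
(3, 19)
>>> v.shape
(19,)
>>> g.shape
(19, 3)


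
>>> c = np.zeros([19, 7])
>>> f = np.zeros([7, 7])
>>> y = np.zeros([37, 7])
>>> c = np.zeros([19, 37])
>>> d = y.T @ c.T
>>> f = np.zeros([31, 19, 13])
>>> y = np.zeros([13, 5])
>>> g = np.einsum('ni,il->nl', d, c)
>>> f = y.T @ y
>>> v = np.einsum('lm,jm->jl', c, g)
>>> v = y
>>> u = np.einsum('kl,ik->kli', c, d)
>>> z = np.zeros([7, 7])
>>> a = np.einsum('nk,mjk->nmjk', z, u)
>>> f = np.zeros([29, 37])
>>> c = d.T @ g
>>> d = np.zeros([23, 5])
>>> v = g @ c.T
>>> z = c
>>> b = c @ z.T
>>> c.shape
(19, 37)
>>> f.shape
(29, 37)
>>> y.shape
(13, 5)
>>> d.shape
(23, 5)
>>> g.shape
(7, 37)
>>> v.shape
(7, 19)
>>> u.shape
(19, 37, 7)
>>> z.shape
(19, 37)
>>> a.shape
(7, 19, 37, 7)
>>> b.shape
(19, 19)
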